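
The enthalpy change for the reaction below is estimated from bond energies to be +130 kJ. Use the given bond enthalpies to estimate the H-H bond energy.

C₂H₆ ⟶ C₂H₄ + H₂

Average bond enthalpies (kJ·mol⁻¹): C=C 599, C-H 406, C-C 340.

Let D be the H-H bond energy.
Σ(broken) = 1×340 + 6×406 = 2776
Σ(formed) = 4×406 + 1×599 + 1×D = 2223 + D
ΔH = Σ(broken) − Σ(formed) = (2776) − (2223 + D) = +553 − D
Setting this equal to +130 kJ gives D = 423 kJ/mol.

D(H-H) ≈ 423 kJ/mol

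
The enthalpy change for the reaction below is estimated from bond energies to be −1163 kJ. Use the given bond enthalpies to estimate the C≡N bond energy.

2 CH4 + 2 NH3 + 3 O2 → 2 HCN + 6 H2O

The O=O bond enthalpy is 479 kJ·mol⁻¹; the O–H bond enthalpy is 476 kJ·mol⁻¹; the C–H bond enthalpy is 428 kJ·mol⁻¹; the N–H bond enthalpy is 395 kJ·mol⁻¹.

Let D be the C≡N bond energy.
Σ(broken) = 8×428 + 6×395 + 3×479 = 7231
Σ(formed) = 2×D + 2×428 + 12×476 = 6568 + 2D
ΔH = Σ(broken) − Σ(formed) = (7231) − (6568 + 2D) = +663 − 2D
Setting this equal to −1163 kJ gives 2D = 1826, so D = 913 kJ/mol.

D(C≡N) ≈ 913 kJ/mol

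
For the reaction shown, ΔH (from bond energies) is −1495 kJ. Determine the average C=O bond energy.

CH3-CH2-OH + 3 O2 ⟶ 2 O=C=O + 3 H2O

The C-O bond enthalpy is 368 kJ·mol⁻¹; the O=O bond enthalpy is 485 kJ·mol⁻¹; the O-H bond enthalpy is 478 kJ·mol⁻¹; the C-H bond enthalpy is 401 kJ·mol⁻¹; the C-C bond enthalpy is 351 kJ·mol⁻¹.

Let D be the C=O bond energy.
Σ(broken) = 1×351 + 5×401 + 1×368 + 1×478 + 3×485 = 4657
Σ(formed) = 4×D + 6×478 = 2868 + 4D
ΔH = Σ(broken) − Σ(formed) = (4657) − (2868 + 4D) = +1789 − 4D
Setting this equal to −1495 kJ gives 4D = 3284, so D = 821 kJ/mol.

D(C=O) ≈ 821 kJ/mol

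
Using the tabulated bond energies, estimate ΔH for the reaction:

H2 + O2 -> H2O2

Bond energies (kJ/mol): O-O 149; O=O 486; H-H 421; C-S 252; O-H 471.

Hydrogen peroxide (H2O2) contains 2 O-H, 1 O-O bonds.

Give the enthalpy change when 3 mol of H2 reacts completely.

ΔH = −552 kJ

Bonds broken (reactants):
  H-H: 1 × 421 = 421
  O=O: 1 × 486 = 486
  Σ(broken) = 907 kJ
Bonds formed (products):
  O-H: 2 × 471 = 942
  O-O: 1 × 149 = 149
  Σ(formed) = 1091 kJ
ΔH = Σ(broken) − Σ(formed) = 907 − 1091 = −184 kJ
For 3× the reaction as written: 3 × (−184) = −552 kJ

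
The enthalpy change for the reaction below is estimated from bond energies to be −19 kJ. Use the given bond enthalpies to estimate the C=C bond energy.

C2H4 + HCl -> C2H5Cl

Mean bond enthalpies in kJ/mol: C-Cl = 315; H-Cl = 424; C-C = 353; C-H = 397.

Let D be the C=C bond energy.
Σ(broken) = 4×397 + 1×D + 1×424 = 2012 + D
Σ(formed) = 1×353 + 1×315 + 5×397 = 2653
ΔH = Σ(broken) − Σ(formed) = (2012 + D) − (2653) = −641 + D
Setting this equal to −19 kJ gives D = 622 kJ/mol.

D(C=C) ≈ 622 kJ/mol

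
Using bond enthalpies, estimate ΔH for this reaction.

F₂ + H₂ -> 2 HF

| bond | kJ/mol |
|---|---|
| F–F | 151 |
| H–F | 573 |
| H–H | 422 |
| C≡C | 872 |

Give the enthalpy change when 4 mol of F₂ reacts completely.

Bonds broken (reactants):
  F–F: 1 × 151 = 151
  H–H: 1 × 422 = 422
  Σ(broken) = 573 kJ
Bonds formed (products):
  H–F: 2 × 573 = 1146
  Σ(formed) = 1146 kJ
ΔH = Σ(broken) − Σ(formed) = 573 − 1146 = −573 kJ
For 4× the reaction as written: 4 × (−573) = −2292 kJ

ΔH = −2292 kJ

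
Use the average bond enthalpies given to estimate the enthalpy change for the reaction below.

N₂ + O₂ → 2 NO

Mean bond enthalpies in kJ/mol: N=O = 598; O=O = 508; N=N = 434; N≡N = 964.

Bonds broken (reactants):
  N≡N: 1 × 964 = 964
  O=O: 1 × 508 = 508
  Σ(broken) = 1472 kJ
Bonds formed (products):
  N=O: 2 × 598 = 1196
  Σ(formed) = 1196 kJ
ΔH = Σ(broken) − Σ(formed) = 1472 − 1196 = +276 kJ

ΔH ≈ +276 kJ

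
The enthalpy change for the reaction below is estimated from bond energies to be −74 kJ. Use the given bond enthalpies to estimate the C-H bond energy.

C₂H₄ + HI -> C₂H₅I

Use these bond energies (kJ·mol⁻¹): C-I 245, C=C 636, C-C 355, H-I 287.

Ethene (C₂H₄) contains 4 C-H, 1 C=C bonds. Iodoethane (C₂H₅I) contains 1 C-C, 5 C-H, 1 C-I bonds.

D(C-H) ≈ 397 kJ/mol

Let D be the C-H bond energy.
Σ(broken) = 4×D + 1×636 + 1×287 = 923 + 4D
Σ(formed) = 1×355 + 5×D + 1×245 = 600 + 5D
ΔH = Σ(broken) − Σ(formed) = (923 + 4D) − (600 + 5D) = +323 − D
Setting this equal to −74 kJ gives D = 397 kJ/mol.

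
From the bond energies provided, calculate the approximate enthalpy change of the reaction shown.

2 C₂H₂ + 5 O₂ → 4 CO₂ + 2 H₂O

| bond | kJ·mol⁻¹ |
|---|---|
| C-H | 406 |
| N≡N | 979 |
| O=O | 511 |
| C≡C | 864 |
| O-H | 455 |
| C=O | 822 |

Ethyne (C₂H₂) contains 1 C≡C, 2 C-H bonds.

ΔH ≈ −2489 kJ

Bonds broken (reactants):
  C≡C: 2 × 864 = 1728
  C-H: 4 × 406 = 1624
  O=O: 5 × 511 = 2555
  Σ(broken) = 5907 kJ
Bonds formed (products):
  C=O: 8 × 822 = 6576
  O-H: 4 × 455 = 1820
  Σ(formed) = 8396 kJ
ΔH = Σ(broken) − Σ(formed) = 5907 − 8396 = −2489 kJ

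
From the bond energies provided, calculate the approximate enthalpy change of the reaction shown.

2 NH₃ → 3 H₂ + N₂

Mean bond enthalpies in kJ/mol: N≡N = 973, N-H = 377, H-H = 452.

ΔH ≈ −67 kJ

Bonds broken (reactants):
  N-H: 6 × 377 = 2262
  Σ(broken) = 2262 kJ
Bonds formed (products):
  H-H: 3 × 452 = 1356
  N≡N: 1 × 973 = 973
  Σ(formed) = 2329 kJ
ΔH = Σ(broken) − Σ(formed) = 2262 − 2329 = −67 kJ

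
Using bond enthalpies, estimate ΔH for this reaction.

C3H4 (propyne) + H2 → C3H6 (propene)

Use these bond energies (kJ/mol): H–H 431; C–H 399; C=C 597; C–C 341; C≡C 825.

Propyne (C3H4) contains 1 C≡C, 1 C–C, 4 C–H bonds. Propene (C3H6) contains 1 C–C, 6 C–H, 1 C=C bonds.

Bonds broken (reactants):
  C≡C: 1 × 825 = 825
  C–C: 1 × 341 = 341
  C–H: 4 × 399 = 1596
  H–H: 1 × 431 = 431
  Σ(broken) = 3193 kJ
Bonds formed (products):
  C–C: 1 × 341 = 341
  C–H: 6 × 399 = 2394
  C=C: 1 × 597 = 597
  Σ(formed) = 3332 kJ
ΔH = Σ(broken) − Σ(formed) = 3193 − 3332 = −139 kJ

ΔH ≈ −139 kJ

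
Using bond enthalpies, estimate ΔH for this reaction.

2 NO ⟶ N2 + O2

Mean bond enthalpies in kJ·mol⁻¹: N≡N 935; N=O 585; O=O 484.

ΔH ≈ −249 kJ

Bonds broken (reactants):
  N=O: 2 × 585 = 1170
  Σ(broken) = 1170 kJ
Bonds formed (products):
  N≡N: 1 × 935 = 935
  O=O: 1 × 484 = 484
  Σ(formed) = 1419 kJ
ΔH = Σ(broken) − Σ(formed) = 1170 − 1419 = −249 kJ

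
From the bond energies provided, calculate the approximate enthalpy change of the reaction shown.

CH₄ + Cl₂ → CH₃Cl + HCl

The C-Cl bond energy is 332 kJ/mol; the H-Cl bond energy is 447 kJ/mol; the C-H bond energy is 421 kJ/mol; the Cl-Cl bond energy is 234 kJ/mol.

ΔH ≈ −124 kJ

Bonds broken (reactants):
  C-H: 4 × 421 = 1684
  Cl-Cl: 1 × 234 = 234
  Σ(broken) = 1918 kJ
Bonds formed (products):
  C-Cl: 1 × 332 = 332
  C-H: 3 × 421 = 1263
  H-Cl: 1 × 447 = 447
  Σ(formed) = 2042 kJ
ΔH = Σ(broken) − Σ(formed) = 1918 − 2042 = −124 kJ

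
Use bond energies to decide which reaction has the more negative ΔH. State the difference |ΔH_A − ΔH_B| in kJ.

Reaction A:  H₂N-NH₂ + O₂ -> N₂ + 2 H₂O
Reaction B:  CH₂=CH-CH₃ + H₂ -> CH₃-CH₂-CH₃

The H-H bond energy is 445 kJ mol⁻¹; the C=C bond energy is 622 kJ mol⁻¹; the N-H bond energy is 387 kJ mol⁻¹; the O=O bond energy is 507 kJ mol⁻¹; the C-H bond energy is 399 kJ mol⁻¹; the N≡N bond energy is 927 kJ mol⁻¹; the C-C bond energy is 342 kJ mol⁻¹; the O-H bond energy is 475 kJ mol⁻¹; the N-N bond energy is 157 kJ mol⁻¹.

Reaction A, by 542 kJ

Reaction A:
  Bonds broken (reactants):
    N-H: 4 × 387 = 1548
    N-N: 1 × 157 = 157
    O=O: 1 × 507 = 507
    Σ(broken) = 2212 kJ
  Bonds formed (products):
    N≡N: 1 × 927 = 927
    O-H: 4 × 475 = 1900
    Σ(formed) = 2827 kJ
  ΔH_A = 2212 − 2827 = −615 kJ
Reaction B:
  Bonds broken (reactants):
    C-C: 1 × 342 = 342
    C-H: 6 × 399 = 2394
    C=C: 1 × 622 = 622
    H-H: 1 × 445 = 445
    Σ(broken) = 3803 kJ
  Bonds formed (products):
    C-C: 2 × 342 = 684
    C-H: 8 × 399 = 3192
    Σ(formed) = 3876 kJ
  ΔH_B = 3803 − 3876 = −73 kJ
ΔH_A − ΔH_B = −542 kJ, so reaction A has the more negative ΔH; |ΔH_A − ΔH_B| = 542 kJ.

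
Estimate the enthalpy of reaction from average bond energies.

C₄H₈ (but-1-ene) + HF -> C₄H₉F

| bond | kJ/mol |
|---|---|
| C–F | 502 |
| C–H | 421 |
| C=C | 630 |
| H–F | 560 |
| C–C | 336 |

Bonds broken (reactants):
  C–C: 2 × 336 = 672
  C–H: 8 × 421 = 3368
  C=C: 1 × 630 = 630
  H–F: 1 × 560 = 560
  Σ(broken) = 5230 kJ
Bonds formed (products):
  C–C: 3 × 336 = 1008
  C–F: 1 × 502 = 502
  C–H: 9 × 421 = 3789
  Σ(formed) = 5299 kJ
ΔH = Σ(broken) − Σ(formed) = 5230 − 5299 = −69 kJ

ΔH ≈ −69 kJ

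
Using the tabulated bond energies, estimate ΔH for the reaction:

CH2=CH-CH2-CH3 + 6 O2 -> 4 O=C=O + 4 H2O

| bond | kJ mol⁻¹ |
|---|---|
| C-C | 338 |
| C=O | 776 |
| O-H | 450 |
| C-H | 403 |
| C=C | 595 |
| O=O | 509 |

ΔH ≈ −2259 kJ

Bonds broken (reactants):
  C-C: 2 × 338 = 676
  C-H: 8 × 403 = 3224
  C=C: 1 × 595 = 595
  O=O: 6 × 509 = 3054
  Σ(broken) = 7549 kJ
Bonds formed (products):
  C=O: 8 × 776 = 6208
  O-H: 8 × 450 = 3600
  Σ(formed) = 9808 kJ
ΔH = Σ(broken) − Σ(formed) = 7549 − 9808 = −2259 kJ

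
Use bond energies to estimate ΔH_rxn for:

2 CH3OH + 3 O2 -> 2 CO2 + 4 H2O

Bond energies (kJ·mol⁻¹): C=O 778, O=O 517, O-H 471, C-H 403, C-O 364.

Bonds broken (reactants):
  C-H: 6 × 403 = 2418
  C-O: 2 × 364 = 728
  O-H: 2 × 471 = 942
  O=O: 3 × 517 = 1551
  Σ(broken) = 5639 kJ
Bonds formed (products):
  C=O: 4 × 778 = 3112
  O-H: 8 × 471 = 3768
  Σ(formed) = 6880 kJ
ΔH = Σ(broken) − Σ(formed) = 5639 − 6880 = −1241 kJ

ΔH ≈ −1241 kJ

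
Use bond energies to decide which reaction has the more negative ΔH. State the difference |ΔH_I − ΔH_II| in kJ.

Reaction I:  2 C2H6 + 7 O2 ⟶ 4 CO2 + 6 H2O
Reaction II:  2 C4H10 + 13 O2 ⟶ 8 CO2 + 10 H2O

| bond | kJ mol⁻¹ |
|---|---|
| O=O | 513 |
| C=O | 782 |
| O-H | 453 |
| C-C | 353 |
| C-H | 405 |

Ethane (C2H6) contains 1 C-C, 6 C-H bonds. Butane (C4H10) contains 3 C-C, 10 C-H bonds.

Reaction II, by 2150 kJ

Reaction I:
  Bonds broken (reactants):
    C-C: 2 × 353 = 706
    C-H: 12 × 405 = 4860
    O=O: 7 × 513 = 3591
    Σ(broken) = 9157 kJ
  Bonds formed (products):
    C=O: 8 × 782 = 6256
    O-H: 12 × 453 = 5436
    Σ(formed) = 11692 kJ
  ΔH_I = 9157 − 11692 = −2535 kJ
Reaction II:
  Bonds broken (reactants):
    C-C: 6 × 353 = 2118
    C-H: 20 × 405 = 8100
    O=O: 13 × 513 = 6669
    Σ(broken) = 16887 kJ
  Bonds formed (products):
    C=O: 16 × 782 = 12512
    O-H: 20 × 453 = 9060
    Σ(formed) = 21572 kJ
  ΔH_II = 16887 − 21572 = −4685 kJ
ΔH_I − ΔH_II = +2150 kJ, so reaction II has the more negative ΔH; |ΔH_I − ΔH_II| = 2150 kJ.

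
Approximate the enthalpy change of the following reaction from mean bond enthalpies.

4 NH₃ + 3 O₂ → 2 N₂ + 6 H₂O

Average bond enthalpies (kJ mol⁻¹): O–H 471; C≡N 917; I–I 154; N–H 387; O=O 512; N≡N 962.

Bonds broken (reactants):
  N–H: 12 × 387 = 4644
  O=O: 3 × 512 = 1536
  Σ(broken) = 6180 kJ
Bonds formed (products):
  N≡N: 2 × 962 = 1924
  O–H: 12 × 471 = 5652
  Σ(formed) = 7576 kJ
ΔH = Σ(broken) − Σ(formed) = 6180 − 7576 = −1396 kJ

ΔH ≈ −1396 kJ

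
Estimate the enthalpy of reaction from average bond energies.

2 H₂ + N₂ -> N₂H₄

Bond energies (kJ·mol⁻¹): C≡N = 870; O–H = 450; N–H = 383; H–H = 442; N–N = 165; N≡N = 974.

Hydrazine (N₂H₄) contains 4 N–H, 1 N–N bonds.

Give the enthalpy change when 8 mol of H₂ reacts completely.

Bonds broken (reactants):
  H–H: 2 × 442 = 884
  N≡N: 1 × 974 = 974
  Σ(broken) = 1858 kJ
Bonds formed (products):
  N–H: 4 × 383 = 1532
  N–N: 1 × 165 = 165
  Σ(formed) = 1697 kJ
ΔH = Σ(broken) − Σ(formed) = 1858 − 1697 = +161 kJ
For 4× the reaction as written: 4 × (+161) = +644 kJ

ΔH = +644 kJ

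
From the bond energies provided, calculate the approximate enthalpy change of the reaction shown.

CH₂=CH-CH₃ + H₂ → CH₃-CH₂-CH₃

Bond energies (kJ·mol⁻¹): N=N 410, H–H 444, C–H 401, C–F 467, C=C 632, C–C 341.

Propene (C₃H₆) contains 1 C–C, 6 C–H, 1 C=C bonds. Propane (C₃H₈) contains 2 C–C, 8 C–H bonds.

Bonds broken (reactants):
  C–C: 1 × 341 = 341
  C–H: 6 × 401 = 2406
  C=C: 1 × 632 = 632
  H–H: 1 × 444 = 444
  Σ(broken) = 3823 kJ
Bonds formed (products):
  C–C: 2 × 341 = 682
  C–H: 8 × 401 = 3208
  Σ(formed) = 3890 kJ
ΔH = Σ(broken) − Σ(formed) = 3823 − 3890 = −67 kJ

ΔH ≈ −67 kJ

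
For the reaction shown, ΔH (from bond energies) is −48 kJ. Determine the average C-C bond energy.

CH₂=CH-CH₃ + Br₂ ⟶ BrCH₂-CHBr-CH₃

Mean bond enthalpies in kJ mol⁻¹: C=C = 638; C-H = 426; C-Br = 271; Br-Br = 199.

Let D be the C-C bond energy.
Σ(broken) = 1×199 + 1×D + 6×426 + 1×638 = 3393 + D
Σ(formed) = 2×271 + 2×D + 6×426 = 3098 + 2D
ΔH = Σ(broken) − Σ(formed) = (3393 + D) − (3098 + 2D) = +295 − D
Setting this equal to −48 kJ gives D = 343 kJ/mol.

D(C-C) ≈ 343 kJ/mol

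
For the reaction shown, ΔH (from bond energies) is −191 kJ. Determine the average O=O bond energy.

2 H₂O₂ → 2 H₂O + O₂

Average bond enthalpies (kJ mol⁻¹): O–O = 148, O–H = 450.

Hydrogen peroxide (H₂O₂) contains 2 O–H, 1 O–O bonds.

D(O=O) ≈ 487 kJ/mol

Let D be the O=O bond energy.
Σ(broken) = 4×450 + 2×148 = 2096
Σ(formed) = 4×450 + 1×D = 1800 + D
ΔH = Σ(broken) − Σ(formed) = (2096) − (1800 + D) = +296 − D
Setting this equal to −191 kJ gives D = 487 kJ/mol.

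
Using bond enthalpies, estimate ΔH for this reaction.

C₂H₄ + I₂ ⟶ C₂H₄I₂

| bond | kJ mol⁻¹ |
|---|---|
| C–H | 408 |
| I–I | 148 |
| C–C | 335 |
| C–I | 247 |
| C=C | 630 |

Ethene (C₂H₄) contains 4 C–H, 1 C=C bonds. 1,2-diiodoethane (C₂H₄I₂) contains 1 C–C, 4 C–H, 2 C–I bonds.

ΔH ≈ −51 kJ

Bonds broken (reactants):
  C–H: 4 × 408 = 1632
  C=C: 1 × 630 = 630
  I–I: 1 × 148 = 148
  Σ(broken) = 2410 kJ
Bonds formed (products):
  C–C: 1 × 335 = 335
  C–H: 4 × 408 = 1632
  C–I: 2 × 247 = 494
  Σ(formed) = 2461 kJ
ΔH = Σ(broken) − Σ(formed) = 2410 − 2461 = −51 kJ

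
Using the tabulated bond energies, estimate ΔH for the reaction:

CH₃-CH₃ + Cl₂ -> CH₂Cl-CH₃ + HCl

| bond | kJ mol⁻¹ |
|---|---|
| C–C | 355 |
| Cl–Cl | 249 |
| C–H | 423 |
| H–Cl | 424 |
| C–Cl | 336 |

Bonds broken (reactants):
  C–C: 1 × 355 = 355
  C–H: 6 × 423 = 2538
  Cl–Cl: 1 × 249 = 249
  Σ(broken) = 3142 kJ
Bonds formed (products):
  C–C: 1 × 355 = 355
  C–Cl: 1 × 336 = 336
  C–H: 5 × 423 = 2115
  H–Cl: 1 × 424 = 424
  Σ(formed) = 3230 kJ
ΔH = Σ(broken) − Σ(formed) = 3142 − 3230 = −88 kJ

ΔH ≈ −88 kJ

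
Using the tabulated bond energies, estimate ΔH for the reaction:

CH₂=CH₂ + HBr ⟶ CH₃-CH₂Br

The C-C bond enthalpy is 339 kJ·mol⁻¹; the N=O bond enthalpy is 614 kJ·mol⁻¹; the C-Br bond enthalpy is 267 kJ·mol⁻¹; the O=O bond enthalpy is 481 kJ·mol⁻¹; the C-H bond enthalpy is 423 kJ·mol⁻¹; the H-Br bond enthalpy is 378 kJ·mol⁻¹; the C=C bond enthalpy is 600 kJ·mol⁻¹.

Bonds broken (reactants):
  C-H: 4 × 423 = 1692
  C=C: 1 × 600 = 600
  H-Br: 1 × 378 = 378
  Σ(broken) = 2670 kJ
Bonds formed (products):
  C-Br: 1 × 267 = 267
  C-C: 1 × 339 = 339
  C-H: 5 × 423 = 2115
  Σ(formed) = 2721 kJ
ΔH = Σ(broken) − Σ(formed) = 2670 − 2721 = −51 kJ

ΔH ≈ −51 kJ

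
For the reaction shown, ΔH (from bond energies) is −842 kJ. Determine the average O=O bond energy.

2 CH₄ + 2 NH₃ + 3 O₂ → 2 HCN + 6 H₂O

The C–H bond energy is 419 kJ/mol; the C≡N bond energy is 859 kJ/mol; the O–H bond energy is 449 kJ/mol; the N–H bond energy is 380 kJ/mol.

Let D be the O=O bond energy.
Σ(broken) = 8×419 + 6×380 + 3×D = 5632 + 3D
Σ(formed) = 2×859 + 2×419 + 12×449 = 7944
ΔH = Σ(broken) − Σ(formed) = (5632 + 3D) − (7944) = −2312 + 3D
Setting this equal to −842 kJ gives 3D = 1470, so D = 490 kJ/mol.

D(O=O) ≈ 490 kJ/mol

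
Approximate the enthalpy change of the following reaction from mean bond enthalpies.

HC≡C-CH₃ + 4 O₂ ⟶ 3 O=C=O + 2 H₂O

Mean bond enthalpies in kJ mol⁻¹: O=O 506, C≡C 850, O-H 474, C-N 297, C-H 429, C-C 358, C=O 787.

ΔH ≈ −1670 kJ

Bonds broken (reactants):
  C≡C: 1 × 850 = 850
  C-C: 1 × 358 = 358
  C-H: 4 × 429 = 1716
  O=O: 4 × 506 = 2024
  Σ(broken) = 4948 kJ
Bonds formed (products):
  C=O: 6 × 787 = 4722
  O-H: 4 × 474 = 1896
  Σ(formed) = 6618 kJ
ΔH = Σ(broken) − Σ(formed) = 4948 − 6618 = −1670 kJ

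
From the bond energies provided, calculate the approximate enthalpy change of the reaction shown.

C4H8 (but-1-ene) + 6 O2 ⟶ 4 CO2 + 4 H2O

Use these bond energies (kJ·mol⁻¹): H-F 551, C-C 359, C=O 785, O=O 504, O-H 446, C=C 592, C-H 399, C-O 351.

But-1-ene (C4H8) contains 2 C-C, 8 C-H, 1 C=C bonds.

Bonds broken (reactants):
  C-C: 2 × 359 = 718
  C-H: 8 × 399 = 3192
  C=C: 1 × 592 = 592
  O=O: 6 × 504 = 3024
  Σ(broken) = 7526 kJ
Bonds formed (products):
  C=O: 8 × 785 = 6280
  O-H: 8 × 446 = 3568
  Σ(formed) = 9848 kJ
ΔH = Σ(broken) − Σ(formed) = 7526 − 9848 = −2322 kJ

ΔH ≈ −2322 kJ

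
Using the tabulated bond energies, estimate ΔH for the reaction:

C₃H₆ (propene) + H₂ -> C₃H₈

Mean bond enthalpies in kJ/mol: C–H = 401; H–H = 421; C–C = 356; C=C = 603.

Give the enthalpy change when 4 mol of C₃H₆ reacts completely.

ΔH = −536 kJ

Bonds broken (reactants):
  C–C: 1 × 356 = 356
  C–H: 6 × 401 = 2406
  C=C: 1 × 603 = 603
  H–H: 1 × 421 = 421
  Σ(broken) = 3786 kJ
Bonds formed (products):
  C–C: 2 × 356 = 712
  C–H: 8 × 401 = 3208
  Σ(formed) = 3920 kJ
ΔH = Σ(broken) − Σ(formed) = 3786 − 3920 = −134 kJ
For 4× the reaction as written: 4 × (−134) = −536 kJ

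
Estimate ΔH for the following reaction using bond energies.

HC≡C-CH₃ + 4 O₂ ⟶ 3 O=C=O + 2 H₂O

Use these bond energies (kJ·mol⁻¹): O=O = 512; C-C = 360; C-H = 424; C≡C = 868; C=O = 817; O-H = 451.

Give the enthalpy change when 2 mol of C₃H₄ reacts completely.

Bonds broken (reactants):
  C≡C: 1 × 868 = 868
  C-C: 1 × 360 = 360
  C-H: 4 × 424 = 1696
  O=O: 4 × 512 = 2048
  Σ(broken) = 4972 kJ
Bonds formed (products):
  C=O: 6 × 817 = 4902
  O-H: 4 × 451 = 1804
  Σ(formed) = 6706 kJ
ΔH = Σ(broken) − Σ(formed) = 4972 − 6706 = −1734 kJ
For 2× the reaction as written: 2 × (−1734) = −3468 kJ

ΔH = −3468 kJ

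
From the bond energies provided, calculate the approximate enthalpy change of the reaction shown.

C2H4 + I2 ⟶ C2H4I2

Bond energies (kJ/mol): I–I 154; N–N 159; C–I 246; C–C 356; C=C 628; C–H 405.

Bonds broken (reactants):
  C–H: 4 × 405 = 1620
  C=C: 1 × 628 = 628
  I–I: 1 × 154 = 154
  Σ(broken) = 2402 kJ
Bonds formed (products):
  C–C: 1 × 356 = 356
  C–H: 4 × 405 = 1620
  C–I: 2 × 246 = 492
  Σ(formed) = 2468 kJ
ΔH = Σ(broken) − Σ(formed) = 2402 − 2468 = −66 kJ

ΔH ≈ −66 kJ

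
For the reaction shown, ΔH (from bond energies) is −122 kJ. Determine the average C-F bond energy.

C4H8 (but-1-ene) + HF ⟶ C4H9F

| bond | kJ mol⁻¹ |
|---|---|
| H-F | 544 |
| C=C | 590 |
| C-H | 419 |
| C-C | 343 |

D(C-F) ≈ 494 kJ/mol

Let D be the C-F bond energy.
Σ(broken) = 2×343 + 8×419 + 1×590 + 1×544 = 5172
Σ(formed) = 3×343 + 1×D + 9×419 = 4800 + D
ΔH = Σ(broken) − Σ(formed) = (5172) − (4800 + D) = +372 − D
Setting this equal to −122 kJ gives D = 494 kJ/mol.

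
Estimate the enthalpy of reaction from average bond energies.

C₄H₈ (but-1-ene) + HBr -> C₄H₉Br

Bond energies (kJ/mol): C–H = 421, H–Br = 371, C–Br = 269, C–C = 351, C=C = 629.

Bonds broken (reactants):
  C–C: 2 × 351 = 702
  C–H: 8 × 421 = 3368
  C=C: 1 × 629 = 629
  H–Br: 1 × 371 = 371
  Σ(broken) = 5070 kJ
Bonds formed (products):
  C–Br: 1 × 269 = 269
  C–C: 3 × 351 = 1053
  C–H: 9 × 421 = 3789
  Σ(formed) = 5111 kJ
ΔH = Σ(broken) − Σ(formed) = 5070 − 5111 = −41 kJ

ΔH ≈ −41 kJ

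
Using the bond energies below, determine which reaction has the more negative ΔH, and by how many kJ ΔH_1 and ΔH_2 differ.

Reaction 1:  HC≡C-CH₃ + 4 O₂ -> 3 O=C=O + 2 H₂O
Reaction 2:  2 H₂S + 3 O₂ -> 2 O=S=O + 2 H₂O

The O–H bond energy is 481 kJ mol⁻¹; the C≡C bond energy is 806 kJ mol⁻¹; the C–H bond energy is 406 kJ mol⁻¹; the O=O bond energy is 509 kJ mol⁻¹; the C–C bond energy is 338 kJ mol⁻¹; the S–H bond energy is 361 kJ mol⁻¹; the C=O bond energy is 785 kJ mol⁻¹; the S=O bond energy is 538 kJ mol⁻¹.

Reaction 1, by 725 kJ

Reaction 1:
  Bonds broken (reactants):
    C≡C: 1 × 806 = 806
    C–C: 1 × 338 = 338
    C–H: 4 × 406 = 1624
    O=O: 4 × 509 = 2036
    Σ(broken) = 4804 kJ
  Bonds formed (products):
    C=O: 6 × 785 = 4710
    O–H: 4 × 481 = 1924
    Σ(formed) = 6634 kJ
  ΔH_1 = 4804 − 6634 = −1830 kJ
Reaction 2:
  Bonds broken (reactants):
    O=O: 3 × 509 = 1527
    S–H: 4 × 361 = 1444
    Σ(broken) = 2971 kJ
  Bonds formed (products):
    O–H: 4 × 481 = 1924
    S=O: 4 × 538 = 2152
    Σ(formed) = 4076 kJ
  ΔH_2 = 2971 − 4076 = −1105 kJ
ΔH_1 − ΔH_2 = −725 kJ, so reaction 1 has the more negative ΔH; |ΔH_1 − ΔH_2| = 725 kJ.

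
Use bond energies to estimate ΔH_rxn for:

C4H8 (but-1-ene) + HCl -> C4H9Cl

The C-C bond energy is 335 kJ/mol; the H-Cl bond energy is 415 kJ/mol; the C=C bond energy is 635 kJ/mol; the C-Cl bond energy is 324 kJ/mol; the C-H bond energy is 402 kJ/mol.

ΔH ≈ −11 kJ

Bonds broken (reactants):
  C-C: 2 × 335 = 670
  C-H: 8 × 402 = 3216
  C=C: 1 × 635 = 635
  H-Cl: 1 × 415 = 415
  Σ(broken) = 4936 kJ
Bonds formed (products):
  C-C: 3 × 335 = 1005
  C-Cl: 1 × 324 = 324
  C-H: 9 × 402 = 3618
  Σ(formed) = 4947 kJ
ΔH = Σ(broken) − Σ(formed) = 4936 − 4947 = −11 kJ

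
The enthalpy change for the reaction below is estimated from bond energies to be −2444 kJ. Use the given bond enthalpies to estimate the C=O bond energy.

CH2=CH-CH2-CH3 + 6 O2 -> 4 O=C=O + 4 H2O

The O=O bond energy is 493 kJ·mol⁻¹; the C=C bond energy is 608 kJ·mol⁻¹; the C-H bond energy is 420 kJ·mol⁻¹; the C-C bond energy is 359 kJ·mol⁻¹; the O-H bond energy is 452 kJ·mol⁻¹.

D(C=O) ≈ 809 kJ/mol

Let D be the C=O bond energy.
Σ(broken) = 2×359 + 8×420 + 1×608 + 6×493 = 7644
Σ(formed) = 8×D + 8×452 = 3616 + 8D
ΔH = Σ(broken) − Σ(formed) = (7644) − (3616 + 8D) = +4028 − 8D
Setting this equal to −2444 kJ gives 8D = 6472, so D = 809 kJ/mol.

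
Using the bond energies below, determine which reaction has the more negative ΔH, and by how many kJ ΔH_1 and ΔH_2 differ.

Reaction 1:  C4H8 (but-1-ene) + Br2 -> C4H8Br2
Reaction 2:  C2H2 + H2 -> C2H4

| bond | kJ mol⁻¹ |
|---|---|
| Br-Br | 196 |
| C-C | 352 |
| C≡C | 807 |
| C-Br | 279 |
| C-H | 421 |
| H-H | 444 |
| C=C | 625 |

Reaction 2, by 127 kJ

Reaction 1:
  Bonds broken (reactants):
    Br-Br: 1 × 196 = 196
    C-C: 2 × 352 = 704
    C-H: 8 × 421 = 3368
    C=C: 1 × 625 = 625
    Σ(broken) = 4893 kJ
  Bonds formed (products):
    C-Br: 2 × 279 = 558
    C-C: 3 × 352 = 1056
    C-H: 8 × 421 = 3368
    Σ(formed) = 4982 kJ
  ΔH_1 = 4893 − 4982 = −89 kJ
Reaction 2:
  Bonds broken (reactants):
    C≡C: 1 × 807 = 807
    C-H: 2 × 421 = 842
    H-H: 1 × 444 = 444
    Σ(broken) = 2093 kJ
  Bonds formed (products):
    C-H: 4 × 421 = 1684
    C=C: 1 × 625 = 625
    Σ(formed) = 2309 kJ
  ΔH_2 = 2093 − 2309 = −216 kJ
ΔH_1 − ΔH_2 = +127 kJ, so reaction 2 has the more negative ΔH; |ΔH_1 − ΔH_2| = 127 kJ.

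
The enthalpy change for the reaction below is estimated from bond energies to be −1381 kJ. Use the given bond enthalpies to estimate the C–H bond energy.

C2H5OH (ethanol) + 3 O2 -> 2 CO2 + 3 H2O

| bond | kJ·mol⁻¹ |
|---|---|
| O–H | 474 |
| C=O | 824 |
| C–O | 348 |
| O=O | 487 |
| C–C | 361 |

Let D be the C–H bond energy.
Σ(broken) = 1×361 + 5×D + 1×348 + 1×474 + 3×487 = 2644 + 5D
Σ(formed) = 4×824 + 6×474 = 6140
ΔH = Σ(broken) − Σ(formed) = (2644 + 5D) − (6140) = −3496 + 5D
Setting this equal to −1381 kJ gives 5D = 2115, so D = 423 kJ/mol.

D(C–H) ≈ 423 kJ/mol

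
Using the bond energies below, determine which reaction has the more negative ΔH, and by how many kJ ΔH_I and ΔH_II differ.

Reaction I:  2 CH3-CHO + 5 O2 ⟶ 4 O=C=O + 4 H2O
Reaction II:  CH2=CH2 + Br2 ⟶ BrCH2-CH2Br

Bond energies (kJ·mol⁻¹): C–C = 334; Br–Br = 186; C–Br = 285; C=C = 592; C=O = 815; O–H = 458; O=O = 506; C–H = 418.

Reaction I, by 1886 kJ

Reaction I:
  Bonds broken (reactants):
    C–C: 2 × 334 = 668
    C–H: 8 × 418 = 3344
    C=O: 2 × 815 = 1630
    O=O: 5 × 506 = 2530
    Σ(broken) = 8172 kJ
  Bonds formed (products):
    C=O: 8 × 815 = 6520
    O–H: 8 × 458 = 3664
    Σ(formed) = 10184 kJ
  ΔH_I = 8172 − 10184 = −2012 kJ
Reaction II:
  Bonds broken (reactants):
    Br–Br: 1 × 186 = 186
    C–H: 4 × 418 = 1672
    C=C: 1 × 592 = 592
    Σ(broken) = 2450 kJ
  Bonds formed (products):
    C–Br: 2 × 285 = 570
    C–C: 1 × 334 = 334
    C–H: 4 × 418 = 1672
    Σ(formed) = 2576 kJ
  ΔH_II = 2450 − 2576 = −126 kJ
ΔH_I − ΔH_II = −1886 kJ, so reaction I has the more negative ΔH; |ΔH_I − ΔH_II| = 1886 kJ.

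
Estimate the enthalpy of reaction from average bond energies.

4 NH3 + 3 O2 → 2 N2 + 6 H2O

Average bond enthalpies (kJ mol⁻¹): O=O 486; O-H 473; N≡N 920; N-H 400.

Bonds broken (reactants):
  N-H: 12 × 400 = 4800
  O=O: 3 × 486 = 1458
  Σ(broken) = 6258 kJ
Bonds formed (products):
  N≡N: 2 × 920 = 1840
  O-H: 12 × 473 = 5676
  Σ(formed) = 7516 kJ
ΔH = Σ(broken) − Σ(formed) = 6258 − 7516 = −1258 kJ

ΔH ≈ −1258 kJ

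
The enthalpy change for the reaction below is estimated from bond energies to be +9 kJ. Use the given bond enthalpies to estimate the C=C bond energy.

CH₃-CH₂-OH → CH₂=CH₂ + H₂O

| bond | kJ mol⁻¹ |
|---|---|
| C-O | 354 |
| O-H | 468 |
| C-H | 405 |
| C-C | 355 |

D(C=C) ≈ 637 kJ/mol

Let D be the C=C bond energy.
Σ(broken) = 1×355 + 5×405 + 1×354 + 1×468 = 3202
Σ(formed) = 4×405 + 1×D + 2×468 = 2556 + D
ΔH = Σ(broken) − Σ(formed) = (3202) − (2556 + D) = +646 − D
Setting this equal to +9 kJ gives D = 637 kJ/mol.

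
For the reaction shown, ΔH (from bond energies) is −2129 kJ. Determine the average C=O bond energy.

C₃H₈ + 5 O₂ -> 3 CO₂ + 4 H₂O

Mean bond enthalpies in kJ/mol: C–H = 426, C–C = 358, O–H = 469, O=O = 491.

D(C=O) ≈ 826 kJ/mol

Let D be the C=O bond energy.
Σ(broken) = 2×358 + 8×426 + 5×491 = 6579
Σ(formed) = 6×D + 8×469 = 3752 + 6D
ΔH = Σ(broken) − Σ(formed) = (6579) − (3752 + 6D) = +2827 − 6D
Setting this equal to −2129 kJ gives 6D = 4956, so D = 826 kJ/mol.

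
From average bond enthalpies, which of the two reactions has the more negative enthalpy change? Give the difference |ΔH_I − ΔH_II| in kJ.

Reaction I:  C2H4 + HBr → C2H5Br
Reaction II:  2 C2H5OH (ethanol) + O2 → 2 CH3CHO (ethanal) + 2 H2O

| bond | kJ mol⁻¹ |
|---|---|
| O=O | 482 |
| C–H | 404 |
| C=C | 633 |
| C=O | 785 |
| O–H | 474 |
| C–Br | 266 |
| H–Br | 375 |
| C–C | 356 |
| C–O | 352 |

Reaction I:
  Bonds broken (reactants):
    C–H: 4 × 404 = 1616
    C=C: 1 × 633 = 633
    H–Br: 1 × 375 = 375
    Σ(broken) = 2624 kJ
  Bonds formed (products):
    C–Br: 1 × 266 = 266
    C–C: 1 × 356 = 356
    C–H: 5 × 404 = 2020
    Σ(formed) = 2642 kJ
  ΔH_I = 2624 − 2642 = −18 kJ
Reaction II:
  Bonds broken (reactants):
    C–C: 2 × 356 = 712
    C–H: 10 × 404 = 4040
    C–O: 2 × 352 = 704
    O–H: 2 × 474 = 948
    O=O: 1 × 482 = 482
    Σ(broken) = 6886 kJ
  Bonds formed (products):
    C–C: 2 × 356 = 712
    C–H: 8 × 404 = 3232
    C=O: 2 × 785 = 1570
    O–H: 4 × 474 = 1896
    Σ(formed) = 7410 kJ
  ΔH_II = 6886 − 7410 = −524 kJ
ΔH_I − ΔH_II = +506 kJ, so reaction II has the more negative ΔH; |ΔH_I − ΔH_II| = 506 kJ.

Reaction II, by 506 kJ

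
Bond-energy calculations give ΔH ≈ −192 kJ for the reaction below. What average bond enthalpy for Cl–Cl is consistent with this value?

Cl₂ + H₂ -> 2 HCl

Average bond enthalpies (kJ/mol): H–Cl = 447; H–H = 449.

D(Cl–Cl) ≈ 253 kJ/mol

Let D be the Cl–Cl bond energy.
Σ(broken) = 1×D + 1×449 = 449 + D
Σ(formed) = 2×447 = 894
ΔH = Σ(broken) − Σ(formed) = (449 + D) − (894) = −445 + D
Setting this equal to −192 kJ gives D = 253 kJ/mol.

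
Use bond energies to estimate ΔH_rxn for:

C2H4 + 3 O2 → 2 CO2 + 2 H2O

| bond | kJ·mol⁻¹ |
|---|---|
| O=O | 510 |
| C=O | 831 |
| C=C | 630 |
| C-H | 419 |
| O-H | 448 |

Bonds broken (reactants):
  C-H: 4 × 419 = 1676
  C=C: 1 × 630 = 630
  O=O: 3 × 510 = 1530
  Σ(broken) = 3836 kJ
Bonds formed (products):
  C=O: 4 × 831 = 3324
  O-H: 4 × 448 = 1792
  Σ(formed) = 5116 kJ
ΔH = Σ(broken) − Σ(formed) = 3836 − 5116 = −1280 kJ

ΔH ≈ −1280 kJ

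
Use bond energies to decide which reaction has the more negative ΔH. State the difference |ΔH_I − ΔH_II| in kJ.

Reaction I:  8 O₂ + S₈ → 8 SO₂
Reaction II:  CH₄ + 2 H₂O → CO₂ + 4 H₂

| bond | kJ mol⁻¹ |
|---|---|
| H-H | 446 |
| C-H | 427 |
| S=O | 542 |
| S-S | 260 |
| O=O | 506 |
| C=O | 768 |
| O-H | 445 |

Reaction I:
  Bonds broken (reactants):
    O=O: 8 × 506 = 4048
    S-S: 8 × 260 = 2080
    Σ(broken) = 6128 kJ
  Bonds formed (products):
    S=O: 16 × 542 = 8672
    Σ(formed) = 8672 kJ
  ΔH_I = 6128 − 8672 = −2544 kJ
Reaction II:
  Bonds broken (reactants):
    C-H: 4 × 427 = 1708
    O-H: 4 × 445 = 1780
    Σ(broken) = 3488 kJ
  Bonds formed (products):
    C=O: 2 × 768 = 1536
    H-H: 4 × 446 = 1784
    Σ(formed) = 3320 kJ
  ΔH_II = 3488 − 3320 = +168 kJ
ΔH_I − ΔH_II = −2712 kJ, so reaction I has the more negative ΔH; |ΔH_I − ΔH_II| = 2712 kJ.

Reaction I, by 2712 kJ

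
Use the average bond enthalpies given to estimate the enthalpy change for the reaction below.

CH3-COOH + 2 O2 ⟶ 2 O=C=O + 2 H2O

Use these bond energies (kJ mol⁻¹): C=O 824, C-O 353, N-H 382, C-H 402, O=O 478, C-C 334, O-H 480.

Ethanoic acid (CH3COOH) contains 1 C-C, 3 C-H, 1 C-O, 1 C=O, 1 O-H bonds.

ΔH ≈ −1063 kJ

Bonds broken (reactants):
  C-C: 1 × 334 = 334
  C-H: 3 × 402 = 1206
  C-O: 1 × 353 = 353
  C=O: 1 × 824 = 824
  O-H: 1 × 480 = 480
  O=O: 2 × 478 = 956
  Σ(broken) = 4153 kJ
Bonds formed (products):
  C=O: 4 × 824 = 3296
  O-H: 4 × 480 = 1920
  Σ(formed) = 5216 kJ
ΔH = Σ(broken) − Σ(formed) = 4153 − 5216 = −1063 kJ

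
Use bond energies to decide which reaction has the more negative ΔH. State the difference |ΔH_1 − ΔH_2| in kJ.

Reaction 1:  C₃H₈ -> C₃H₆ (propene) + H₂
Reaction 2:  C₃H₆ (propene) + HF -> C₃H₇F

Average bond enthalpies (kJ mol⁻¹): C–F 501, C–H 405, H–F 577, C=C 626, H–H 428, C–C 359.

Reaction 1:
  Bonds broken (reactants):
    C–C: 2 × 359 = 718
    C–H: 8 × 405 = 3240
    Σ(broken) = 3958 kJ
  Bonds formed (products):
    C–C: 1 × 359 = 359
    C–H: 6 × 405 = 2430
    C=C: 1 × 626 = 626
    H–H: 1 × 428 = 428
    Σ(formed) = 3843 kJ
  ΔH_1 = 3958 − 3843 = +115 kJ
Reaction 2:
  Bonds broken (reactants):
    C–C: 1 × 359 = 359
    C–H: 6 × 405 = 2430
    C=C: 1 × 626 = 626
    H–F: 1 × 577 = 577
    Σ(broken) = 3992 kJ
  Bonds formed (products):
    C–C: 2 × 359 = 718
    C–F: 1 × 501 = 501
    C–H: 7 × 405 = 2835
    Σ(formed) = 4054 kJ
  ΔH_2 = 3992 − 4054 = −62 kJ
ΔH_1 − ΔH_2 = +177 kJ, so reaction 2 has the more negative ΔH; |ΔH_1 − ΔH_2| = 177 kJ.

Reaction 2, by 177 kJ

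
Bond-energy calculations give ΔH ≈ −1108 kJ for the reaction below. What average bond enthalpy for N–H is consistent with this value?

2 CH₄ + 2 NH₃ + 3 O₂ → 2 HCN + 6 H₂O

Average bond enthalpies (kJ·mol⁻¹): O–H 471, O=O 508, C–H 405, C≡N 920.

Let D be the N–H bond energy.
Σ(broken) = 8×405 + 6×D + 3×508 = 4764 + 6D
Σ(formed) = 2×920 + 2×405 + 12×471 = 8302
ΔH = Σ(broken) − Σ(formed) = (4764 + 6D) − (8302) = −3538 + 6D
Setting this equal to −1108 kJ gives 6D = 2430, so D = 405 kJ/mol.

D(N–H) ≈ 405 kJ/mol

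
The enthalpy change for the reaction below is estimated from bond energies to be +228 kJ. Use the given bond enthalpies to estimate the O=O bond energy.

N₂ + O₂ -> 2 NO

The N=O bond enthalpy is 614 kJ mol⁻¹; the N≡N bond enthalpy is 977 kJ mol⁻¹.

Let D be the O=O bond energy.
Σ(broken) = 1×977 + 1×D = 977 + D
Σ(formed) = 2×614 = 1228
ΔH = Σ(broken) − Σ(formed) = (977 + D) − (1228) = −251 + D
Setting this equal to +228 kJ gives D = 479 kJ/mol.

D(O=O) ≈ 479 kJ/mol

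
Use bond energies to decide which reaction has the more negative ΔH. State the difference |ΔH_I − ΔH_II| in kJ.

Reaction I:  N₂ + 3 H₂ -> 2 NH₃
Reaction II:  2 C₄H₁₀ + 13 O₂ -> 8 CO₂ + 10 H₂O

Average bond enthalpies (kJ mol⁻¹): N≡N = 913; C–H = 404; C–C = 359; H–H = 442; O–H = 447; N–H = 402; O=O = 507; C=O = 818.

Reaction I:
  Bonds broken (reactants):
    H–H: 3 × 442 = 1326
    N≡N: 1 × 913 = 913
    Σ(broken) = 2239 kJ
  Bonds formed (products):
    N–H: 6 × 402 = 2412
    Σ(formed) = 2412 kJ
  ΔH_I = 2239 − 2412 = −173 kJ
Reaction II:
  Bonds broken (reactants):
    C–C: 6 × 359 = 2154
    C–H: 20 × 404 = 8080
    O=O: 13 × 507 = 6591
    Σ(broken) = 16825 kJ
  Bonds formed (products):
    C=O: 16 × 818 = 13088
    O–H: 20 × 447 = 8940
    Σ(formed) = 22028 kJ
  ΔH_II = 16825 − 22028 = −5203 kJ
ΔH_I − ΔH_II = +5030 kJ, so reaction II has the more negative ΔH; |ΔH_I − ΔH_II| = 5030 kJ.

Reaction II, by 5030 kJ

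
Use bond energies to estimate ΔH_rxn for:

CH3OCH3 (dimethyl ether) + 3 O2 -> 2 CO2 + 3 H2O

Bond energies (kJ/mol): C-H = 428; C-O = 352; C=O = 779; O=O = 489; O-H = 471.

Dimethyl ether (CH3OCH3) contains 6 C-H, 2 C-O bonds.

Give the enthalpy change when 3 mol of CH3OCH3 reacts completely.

ΔH = −3609 kJ

Bonds broken (reactants):
  C-H: 6 × 428 = 2568
  C-O: 2 × 352 = 704
  O=O: 3 × 489 = 1467
  Σ(broken) = 4739 kJ
Bonds formed (products):
  C=O: 4 × 779 = 3116
  O-H: 6 × 471 = 2826
  Σ(formed) = 5942 kJ
ΔH = Σ(broken) − Σ(formed) = 4739 − 5942 = −1203 kJ
For 3× the reaction as written: 3 × (−1203) = −3609 kJ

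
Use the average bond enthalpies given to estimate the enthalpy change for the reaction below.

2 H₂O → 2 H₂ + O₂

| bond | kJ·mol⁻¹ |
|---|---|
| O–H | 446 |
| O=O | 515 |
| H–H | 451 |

Bonds broken (reactants):
  O–H: 4 × 446 = 1784
  Σ(broken) = 1784 kJ
Bonds formed (products):
  H–H: 2 × 451 = 902
  O=O: 1 × 515 = 515
  Σ(formed) = 1417 kJ
ΔH = Σ(broken) − Σ(formed) = 1784 − 1417 = +367 kJ

ΔH ≈ +367 kJ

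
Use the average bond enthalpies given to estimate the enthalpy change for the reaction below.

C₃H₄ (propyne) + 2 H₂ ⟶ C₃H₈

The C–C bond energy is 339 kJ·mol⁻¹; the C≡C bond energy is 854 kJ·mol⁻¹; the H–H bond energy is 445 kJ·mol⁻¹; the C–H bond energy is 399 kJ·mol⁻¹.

ΔH ≈ −191 kJ

Bonds broken (reactants):
  C≡C: 1 × 854 = 854
  C–C: 1 × 339 = 339
  C–H: 4 × 399 = 1596
  H–H: 2 × 445 = 890
  Σ(broken) = 3679 kJ
Bonds formed (products):
  C–C: 2 × 339 = 678
  C–H: 8 × 399 = 3192
  Σ(formed) = 3870 kJ
ΔH = Σ(broken) − Σ(formed) = 3679 − 3870 = −191 kJ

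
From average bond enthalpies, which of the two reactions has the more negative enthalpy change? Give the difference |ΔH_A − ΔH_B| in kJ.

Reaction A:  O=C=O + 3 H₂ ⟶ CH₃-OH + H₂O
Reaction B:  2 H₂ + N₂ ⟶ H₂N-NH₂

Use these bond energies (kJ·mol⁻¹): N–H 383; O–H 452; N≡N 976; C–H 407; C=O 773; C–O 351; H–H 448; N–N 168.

Reaction A:
  Bonds broken (reactants):
    C=O: 2 × 773 = 1546
    H–H: 3 × 448 = 1344
    Σ(broken) = 2890 kJ
  Bonds formed (products):
    C–H: 3 × 407 = 1221
    C–O: 1 × 351 = 351
    O–H: 3 × 452 = 1356
    Σ(formed) = 2928 kJ
  ΔH_A = 2890 − 2928 = −38 kJ
Reaction B:
  Bonds broken (reactants):
    H–H: 2 × 448 = 896
    N≡N: 1 × 976 = 976
    Σ(broken) = 1872 kJ
  Bonds formed (products):
    N–H: 4 × 383 = 1532
    N–N: 1 × 168 = 168
    Σ(formed) = 1700 kJ
  ΔH_B = 1872 − 1700 = +172 kJ
ΔH_A − ΔH_B = −210 kJ, so reaction A has the more negative ΔH; |ΔH_A − ΔH_B| = 210 kJ.

Reaction A, by 210 kJ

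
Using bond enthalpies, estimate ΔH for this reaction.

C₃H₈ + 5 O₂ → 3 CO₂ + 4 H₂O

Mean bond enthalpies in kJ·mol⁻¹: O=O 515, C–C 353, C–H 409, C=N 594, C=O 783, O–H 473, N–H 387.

Bonds broken (reactants):
  C–C: 2 × 353 = 706
  C–H: 8 × 409 = 3272
  O=O: 5 × 515 = 2575
  Σ(broken) = 6553 kJ
Bonds formed (products):
  C=O: 6 × 783 = 4698
  O–H: 8 × 473 = 3784
  Σ(formed) = 8482 kJ
ΔH = Σ(broken) − Σ(formed) = 6553 − 8482 = −1929 kJ

ΔH ≈ −1929 kJ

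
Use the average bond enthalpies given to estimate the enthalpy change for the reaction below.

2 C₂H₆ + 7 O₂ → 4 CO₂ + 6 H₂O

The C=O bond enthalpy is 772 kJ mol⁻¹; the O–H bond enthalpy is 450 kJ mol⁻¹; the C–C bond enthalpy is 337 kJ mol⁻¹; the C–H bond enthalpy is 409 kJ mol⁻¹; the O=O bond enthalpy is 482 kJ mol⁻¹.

Bonds broken (reactants):
  C–C: 2 × 337 = 674
  C–H: 12 × 409 = 4908
  O=O: 7 × 482 = 3374
  Σ(broken) = 8956 kJ
Bonds formed (products):
  C=O: 8 × 772 = 6176
  O–H: 12 × 450 = 5400
  Σ(formed) = 11576 kJ
ΔH = Σ(broken) − Σ(formed) = 8956 − 11576 = −2620 kJ

ΔH ≈ −2620 kJ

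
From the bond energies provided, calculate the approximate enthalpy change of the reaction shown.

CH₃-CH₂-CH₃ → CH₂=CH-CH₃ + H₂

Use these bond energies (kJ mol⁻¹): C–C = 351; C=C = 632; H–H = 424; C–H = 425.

ΔH ≈ +145 kJ

Bonds broken (reactants):
  C–C: 2 × 351 = 702
  C–H: 8 × 425 = 3400
  Σ(broken) = 4102 kJ
Bonds formed (products):
  C–C: 1 × 351 = 351
  C–H: 6 × 425 = 2550
  C=C: 1 × 632 = 632
  H–H: 1 × 424 = 424
  Σ(formed) = 3957 kJ
ΔH = Σ(broken) − Σ(formed) = 4102 − 3957 = +145 kJ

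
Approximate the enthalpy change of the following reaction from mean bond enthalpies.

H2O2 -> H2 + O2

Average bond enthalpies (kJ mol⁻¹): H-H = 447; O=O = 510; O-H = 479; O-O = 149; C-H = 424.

ΔH ≈ +150 kJ

Bonds broken (reactants):
  O-H: 2 × 479 = 958
  O-O: 1 × 149 = 149
  Σ(broken) = 1107 kJ
Bonds formed (products):
  H-H: 1 × 447 = 447
  O=O: 1 × 510 = 510
  Σ(formed) = 957 kJ
ΔH = Σ(broken) − Σ(formed) = 1107 − 957 = +150 kJ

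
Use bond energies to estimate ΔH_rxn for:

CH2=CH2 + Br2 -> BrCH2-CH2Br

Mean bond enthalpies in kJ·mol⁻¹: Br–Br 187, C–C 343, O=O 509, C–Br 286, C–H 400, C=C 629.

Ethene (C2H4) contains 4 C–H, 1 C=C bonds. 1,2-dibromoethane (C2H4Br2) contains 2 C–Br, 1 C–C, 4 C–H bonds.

ΔH ≈ −99 kJ

Bonds broken (reactants):
  Br–Br: 1 × 187 = 187
  C–H: 4 × 400 = 1600
  C=C: 1 × 629 = 629
  Σ(broken) = 2416 kJ
Bonds formed (products):
  C–Br: 2 × 286 = 572
  C–C: 1 × 343 = 343
  C–H: 4 × 400 = 1600
  Σ(formed) = 2515 kJ
ΔH = Σ(broken) − Σ(formed) = 2416 − 2515 = −99 kJ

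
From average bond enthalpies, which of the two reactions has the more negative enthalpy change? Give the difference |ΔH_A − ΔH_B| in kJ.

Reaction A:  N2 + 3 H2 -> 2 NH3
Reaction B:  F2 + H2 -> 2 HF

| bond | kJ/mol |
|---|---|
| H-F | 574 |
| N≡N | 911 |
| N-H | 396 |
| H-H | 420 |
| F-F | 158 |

Reaction A:
  Bonds broken (reactants):
    H-H: 3 × 420 = 1260
    N≡N: 1 × 911 = 911
    Σ(broken) = 2171 kJ
  Bonds formed (products):
    N-H: 6 × 396 = 2376
    Σ(formed) = 2376 kJ
  ΔH_A = 2171 − 2376 = −205 kJ
Reaction B:
  Bonds broken (reactants):
    F-F: 1 × 158 = 158
    H-H: 1 × 420 = 420
    Σ(broken) = 578 kJ
  Bonds formed (products):
    H-F: 2 × 574 = 1148
    Σ(formed) = 1148 kJ
  ΔH_B = 578 − 1148 = −570 kJ
ΔH_A − ΔH_B = +365 kJ, so reaction B has the more negative ΔH; |ΔH_A − ΔH_B| = 365 kJ.

Reaction B, by 365 kJ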